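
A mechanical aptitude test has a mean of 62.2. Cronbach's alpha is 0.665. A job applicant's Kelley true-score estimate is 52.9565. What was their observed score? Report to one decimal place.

48.3

T̂ = ρX + (1 − ρ)μ  ⇒  X = (T̂ − (1 − ρ)μ) / ρ
X = (52.9565 − 0.335 × 62.2) / 0.665 = (52.9565 − 20.8370) / 0.665 = 32.1195 / 0.665 = 48.300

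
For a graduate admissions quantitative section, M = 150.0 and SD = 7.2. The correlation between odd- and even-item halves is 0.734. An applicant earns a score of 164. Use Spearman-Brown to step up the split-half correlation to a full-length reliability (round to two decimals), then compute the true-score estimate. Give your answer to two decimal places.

Spearman-Brown: ρ = 2r/(1 + r) = 2(0.734)/(1 + 0.734) = 1.4680/1.734 = 0.8466 → 0.85
T̂ = 0.85(164) + 0.15(150.0) = 139.40 + 22.500 = 161.900 → 161.90

161.90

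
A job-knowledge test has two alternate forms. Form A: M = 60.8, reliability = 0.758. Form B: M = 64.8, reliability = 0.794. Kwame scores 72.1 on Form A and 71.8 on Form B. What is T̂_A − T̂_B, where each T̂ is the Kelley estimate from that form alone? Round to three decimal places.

T̂_A = 0.758(72.1) + 0.242(60.8) = 69.36540
T̂_B = 0.794(71.8) + 0.206(64.8) = 70.35800
T̂_A − T̂_B = -0.99260

-0.993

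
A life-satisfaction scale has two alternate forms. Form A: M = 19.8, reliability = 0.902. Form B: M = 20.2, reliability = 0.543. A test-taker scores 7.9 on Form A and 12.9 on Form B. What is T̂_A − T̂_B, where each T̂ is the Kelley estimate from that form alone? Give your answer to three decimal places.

-7.170

T̂_A = 0.902(7.9) + 0.098(19.8) = 9.06620
T̂_B = 0.543(12.9) + 0.457(20.2) = 16.23610
T̂_A − T̂_B = -7.16990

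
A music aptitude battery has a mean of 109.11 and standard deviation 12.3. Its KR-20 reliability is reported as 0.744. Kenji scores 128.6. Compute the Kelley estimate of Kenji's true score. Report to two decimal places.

T̂ = ρX + (1 − ρ)μ
  = 0.744 × 128.6 + 0.256 × 109.11
  = 95.6784 + 27.93216
  = 123.611
  ≈ 123.61

123.61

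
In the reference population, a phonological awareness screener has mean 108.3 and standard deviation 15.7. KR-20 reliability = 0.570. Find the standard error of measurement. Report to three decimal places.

SEM = SD · √(1 − ρ) = 15.7 × √0.430 = 15.7 × 0.6557 = 10.2952

10.295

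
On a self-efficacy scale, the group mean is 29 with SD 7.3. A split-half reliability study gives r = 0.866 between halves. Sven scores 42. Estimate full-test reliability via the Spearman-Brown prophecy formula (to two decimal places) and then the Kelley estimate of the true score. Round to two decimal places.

41.09

Spearman-Brown: ρ = 2r/(1 + r) = 2(0.866)/(1 + 0.866) = 1.7320/1.866 = 0.9282 → 0.93
T̂ = ρX + (1 − ρ)μ
  = 0.93 × 42 + 0.07 × 29
  = 39.06 + 2.03
  = 41.090
  ≈ 41.09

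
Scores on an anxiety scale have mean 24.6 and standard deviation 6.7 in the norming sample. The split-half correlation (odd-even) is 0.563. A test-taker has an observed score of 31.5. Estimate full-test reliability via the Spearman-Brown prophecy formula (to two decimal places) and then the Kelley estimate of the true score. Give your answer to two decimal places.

Spearman-Brown: ρ = 2r/(1 + r) = 2(0.563)/(1 + 0.563) = 1.1260/1.563 = 0.7204 → 0.72
Weight the observed score by reliability and the mean by (1 − reliability): T̂ = 0.72·31.5 + 0.28·24.6 = 22.680 + 6.888 = 29.568.

29.57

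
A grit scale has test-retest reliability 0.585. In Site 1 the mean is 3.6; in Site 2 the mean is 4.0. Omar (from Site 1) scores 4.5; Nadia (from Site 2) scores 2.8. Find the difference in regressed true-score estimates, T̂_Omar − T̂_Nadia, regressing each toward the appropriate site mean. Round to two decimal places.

0.83

T̂_Omar = 0.585(4.5) + 0.415(3.6) = 4.1265
T̂_Nadia = 0.585(2.8) + 0.415(4.0) = 3.2980
Difference = 4.1265 − 3.2980 = 0.8285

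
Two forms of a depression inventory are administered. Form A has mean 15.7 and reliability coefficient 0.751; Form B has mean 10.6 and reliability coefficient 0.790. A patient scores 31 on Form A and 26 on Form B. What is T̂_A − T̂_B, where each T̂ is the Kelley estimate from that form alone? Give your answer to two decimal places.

4.42

T̂_A = 0.751(31) + 0.249(15.7) = 27.1903
T̂_B = 0.790(26) + 0.210(10.6) = 22.7660
T̂_A − T̂_B = 4.4243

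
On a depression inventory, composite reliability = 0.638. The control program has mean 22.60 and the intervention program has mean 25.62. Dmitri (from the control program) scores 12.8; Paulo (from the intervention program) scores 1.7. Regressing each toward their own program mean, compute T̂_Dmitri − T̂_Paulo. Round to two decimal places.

T̂_Dmitri = 0.638(12.8) + 0.362(22.60) = 16.3476
T̂_Paulo = 0.638(1.7) + 0.362(25.62) = 10.3590
Difference = 16.3476 − 10.3590 = 5.9886

5.99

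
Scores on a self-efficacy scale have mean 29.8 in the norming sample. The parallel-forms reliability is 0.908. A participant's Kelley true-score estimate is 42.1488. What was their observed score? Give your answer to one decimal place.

T̂ = ρX + (1 − ρ)μ  ⇒  X = (T̂ − (1 − ρ)μ) / ρ
X = (42.1488 − 0.092 × 29.8) / 0.908 = (42.1488 − 2.7416) / 0.908 = 39.4072 / 0.908 = 43.400

43.4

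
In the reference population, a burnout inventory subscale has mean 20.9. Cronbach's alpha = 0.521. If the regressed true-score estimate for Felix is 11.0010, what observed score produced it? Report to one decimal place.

1.9

T̂ = ρX + (1 − ρ)μ  ⇒  X = (T̂ − (1 − ρ)μ) / ρ
X = (11.0010 − 0.479 × 20.9) / 0.521 = (11.0010 − 10.0111) / 0.521 = 0.9899 / 0.521 = 1.900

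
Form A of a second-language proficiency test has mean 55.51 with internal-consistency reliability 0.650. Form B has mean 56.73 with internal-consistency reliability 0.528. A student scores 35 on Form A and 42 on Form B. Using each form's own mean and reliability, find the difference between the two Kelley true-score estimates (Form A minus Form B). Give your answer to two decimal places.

-6.77

T̂_A = 0.650(35) + 0.350(55.51) = 42.1785
T̂_B = 0.528(42) + 0.472(56.73) = 48.9526
T̂_A − T̂_B = -6.7741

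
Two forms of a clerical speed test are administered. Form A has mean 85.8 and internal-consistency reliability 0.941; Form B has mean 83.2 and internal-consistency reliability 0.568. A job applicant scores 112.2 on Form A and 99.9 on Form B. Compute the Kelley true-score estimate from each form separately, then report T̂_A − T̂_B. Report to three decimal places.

T̂_A = 0.941(112.2) + 0.059(85.8) = 110.64240
T̂_B = 0.568(99.9) + 0.432(83.2) = 92.68560
T̂_A − T̂_B = 17.95680

17.957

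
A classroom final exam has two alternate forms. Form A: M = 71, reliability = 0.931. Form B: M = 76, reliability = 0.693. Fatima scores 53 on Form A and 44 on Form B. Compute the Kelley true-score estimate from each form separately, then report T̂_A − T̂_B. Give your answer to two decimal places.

T̂_A = 0.931(53) + 0.069(71) = 54.2420
T̂_B = 0.693(44) + 0.307(76) = 53.8240
T̂_A − T̂_B = 0.4180

0.42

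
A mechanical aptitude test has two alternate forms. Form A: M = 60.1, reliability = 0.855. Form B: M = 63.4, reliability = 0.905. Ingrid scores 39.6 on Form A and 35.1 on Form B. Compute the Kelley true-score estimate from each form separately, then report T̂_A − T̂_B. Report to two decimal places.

4.78

T̂_A = 0.855(39.6) + 0.145(60.1) = 42.5725
T̂_B = 0.905(35.1) + 0.095(63.4) = 37.7885
T̂_A − T̂_B = 4.7840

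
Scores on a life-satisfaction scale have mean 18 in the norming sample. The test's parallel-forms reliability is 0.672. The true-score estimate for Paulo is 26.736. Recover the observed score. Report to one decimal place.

T̂ = ρX + (1 − ρ)μ  ⇒  X = (T̂ − (1 − ρ)μ) / ρ
X = (26.736 − 0.328 × 18) / 0.672 = (26.736 − 5.904) / 0.672 = 20.832 / 0.672 = 31.000

31.0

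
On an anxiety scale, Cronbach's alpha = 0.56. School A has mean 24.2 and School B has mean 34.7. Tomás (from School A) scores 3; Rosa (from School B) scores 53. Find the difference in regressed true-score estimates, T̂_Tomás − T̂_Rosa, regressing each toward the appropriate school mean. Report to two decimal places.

T̂_Tomás = 0.56(3) + 0.44(24.2) = 12.3280
T̂_Rosa = 0.56(53) + 0.44(34.7) = 44.9480
Difference = 12.3280 − 44.9480 = -32.6200

-32.62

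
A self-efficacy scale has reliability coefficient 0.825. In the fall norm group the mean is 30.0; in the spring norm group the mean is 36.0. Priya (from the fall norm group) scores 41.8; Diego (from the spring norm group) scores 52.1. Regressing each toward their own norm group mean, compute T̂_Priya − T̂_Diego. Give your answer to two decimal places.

T̂_Priya = 0.825(41.8) + 0.175(30.0) = 39.7350
T̂_Diego = 0.825(52.1) + 0.175(36.0) = 49.2825
Difference = 39.7350 − 49.2825 = -9.5475

-9.55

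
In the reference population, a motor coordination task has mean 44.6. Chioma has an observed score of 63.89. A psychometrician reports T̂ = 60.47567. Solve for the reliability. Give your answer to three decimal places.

0.823

T̂ = ρX + (1 − ρ)μ  ⇒  T̂ − μ = ρ(X − μ)
ρ = (T̂ − μ)/(X − μ) = (60.47567 − 44.6) / (63.89 − 44.6) = 15.87567 / 19.29 = 0.82300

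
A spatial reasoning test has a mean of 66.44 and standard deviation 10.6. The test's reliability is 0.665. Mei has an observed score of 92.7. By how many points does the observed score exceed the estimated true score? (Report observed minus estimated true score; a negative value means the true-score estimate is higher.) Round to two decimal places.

8.80

Regress the observed score toward the mean by the unreliability: T̂ = 0.665·92.7 + 0.335·66.44 = 61.6455 + 22.25740 = 83.9029.
X − T̂ = 92.7 − 83.903 = 8.797 → 8.80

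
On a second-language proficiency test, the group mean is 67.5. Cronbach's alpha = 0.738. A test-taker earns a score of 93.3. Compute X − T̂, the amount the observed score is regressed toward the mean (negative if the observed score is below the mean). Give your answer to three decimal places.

6.760

T̂ = ρX + (1 − ρ)μ
  = 0.738 × 93.3 + 0.262 × 67.5
  = 68.8554 + 17.6850
  = 86.54040
  ≈ 86.5404
X − T̂ = 93.3 − 86.5404 = 6.7596 → 6.760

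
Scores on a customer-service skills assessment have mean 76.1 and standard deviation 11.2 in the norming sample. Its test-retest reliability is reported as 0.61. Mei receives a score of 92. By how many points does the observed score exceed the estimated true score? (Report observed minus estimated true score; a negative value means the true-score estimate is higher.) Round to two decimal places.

T̂ = ρX + (1 − ρ)μ
  = 0.61 × 92 + 0.39 × 76.1
  = 56.12 + 29.679
  = 85.7990
  ≈ 85.799
X − T̂ = 92 − 85.799 = 6.201 → 6.20

6.20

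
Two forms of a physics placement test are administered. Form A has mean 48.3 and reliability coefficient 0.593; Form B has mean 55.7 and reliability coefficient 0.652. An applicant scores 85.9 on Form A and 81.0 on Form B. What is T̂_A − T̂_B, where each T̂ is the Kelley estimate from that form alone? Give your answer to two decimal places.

T̂_A = 0.593(85.9) + 0.407(48.3) = 70.5968
T̂_B = 0.652(81.0) + 0.348(55.7) = 72.1956
T̂_A − T̂_B = -1.5988

-1.60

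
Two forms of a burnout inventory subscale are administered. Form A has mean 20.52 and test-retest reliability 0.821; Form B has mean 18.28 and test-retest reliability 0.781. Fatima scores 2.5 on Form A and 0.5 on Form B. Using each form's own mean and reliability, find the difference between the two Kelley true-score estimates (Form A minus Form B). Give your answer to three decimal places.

1.332

T̂_A = 0.821(2.5) + 0.179(20.52) = 5.72558
T̂_B = 0.781(0.5) + 0.219(18.28) = 4.39382
T̂_A − T̂_B = 1.33176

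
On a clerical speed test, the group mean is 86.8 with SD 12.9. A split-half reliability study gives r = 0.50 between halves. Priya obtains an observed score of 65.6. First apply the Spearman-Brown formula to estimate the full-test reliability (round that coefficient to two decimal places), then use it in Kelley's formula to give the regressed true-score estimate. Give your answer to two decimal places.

72.60

Spearman-Brown: ρ = 2r/(1 + r) = 2(0.50)/(1 + 0.50) = 1.000/1.50 = 0.6667 → 0.67
Kelley's formula gives T̂ = 0.67·65.6 + 0.33·86.8 = 43.952 + 28.644 = 72.596.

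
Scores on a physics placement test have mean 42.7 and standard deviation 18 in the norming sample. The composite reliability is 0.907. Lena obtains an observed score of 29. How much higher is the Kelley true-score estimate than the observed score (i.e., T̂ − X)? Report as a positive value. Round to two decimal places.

1.27

T̂ = 0.907(29) + 0.093(42.7) = 26.303 + 3.9711 = 30.2741 → 30.274
T̂ − X = 30.274 − 29 = 1.274 → 1.27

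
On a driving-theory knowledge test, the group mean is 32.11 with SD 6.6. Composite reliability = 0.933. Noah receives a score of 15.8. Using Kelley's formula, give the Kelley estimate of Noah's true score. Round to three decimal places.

16.893

T̂ = 0.933(15.8) + 0.067(32.11) = 14.7414 + 2.15137 = 16.8928 → 16.893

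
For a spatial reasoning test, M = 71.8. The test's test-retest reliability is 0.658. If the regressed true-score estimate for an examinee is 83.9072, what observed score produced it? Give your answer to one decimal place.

T̂ = ρX + (1 − ρ)μ  ⇒  X = (T̂ − (1 − ρ)μ) / ρ
X = (83.9072 − 0.342 × 71.8) / 0.658 = (83.9072 − 24.5556) / 0.658 = 59.3516 / 0.658 = 90.200

90.2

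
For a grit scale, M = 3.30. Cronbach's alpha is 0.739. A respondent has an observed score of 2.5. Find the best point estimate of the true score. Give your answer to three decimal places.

2.709

Kelley's formula gives T̂ = 0.739·2.5 + 0.261·3.30 = 1.8475 + 0.86130 = 2.7088.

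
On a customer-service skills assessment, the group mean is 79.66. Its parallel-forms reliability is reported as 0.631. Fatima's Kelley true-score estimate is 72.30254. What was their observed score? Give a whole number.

68

T̂ = ρX + (1 − ρ)μ  ⇒  X = (T̂ − (1 − ρ)μ) / ρ
X = (72.30254 − 0.369 × 79.66) / 0.631 = (72.30254 − 29.39454) / 0.631 = 42.90800 / 0.631 = 68.00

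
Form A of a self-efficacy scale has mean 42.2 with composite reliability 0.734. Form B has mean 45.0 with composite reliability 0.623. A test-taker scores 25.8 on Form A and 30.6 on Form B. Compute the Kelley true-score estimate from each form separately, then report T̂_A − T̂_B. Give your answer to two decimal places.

-5.87

T̂_A = 0.734(25.8) + 0.266(42.2) = 30.1624
T̂_B = 0.623(30.6) + 0.377(45.0) = 36.0288
T̂_A − T̂_B = -5.8664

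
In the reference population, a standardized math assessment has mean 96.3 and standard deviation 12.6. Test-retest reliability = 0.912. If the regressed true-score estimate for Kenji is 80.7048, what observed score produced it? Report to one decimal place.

T̂ = ρX + (1 − ρ)μ  ⇒  X = (T̂ − (1 − ρ)μ) / ρ
X = (80.7048 − 0.088 × 96.3) / 0.912 = (80.7048 − 8.4744) / 0.912 = 72.2304 / 0.912 = 79.200

79.2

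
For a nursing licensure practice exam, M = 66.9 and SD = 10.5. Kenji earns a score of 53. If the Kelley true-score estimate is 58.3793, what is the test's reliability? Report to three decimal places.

T̂ = ρX + (1 − ρ)μ  ⇒  T̂ − μ = ρ(X − μ)
ρ = (T̂ − μ)/(X − μ) = (58.3793 − 66.9) / (53 − 66.9) = -8.5207 / -13.9 = 0.61300

0.613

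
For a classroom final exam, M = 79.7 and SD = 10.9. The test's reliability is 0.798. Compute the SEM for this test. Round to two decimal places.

4.90

SEM = SD · √(1 − ρ) = 10.9 × √0.202 = 10.9 × 0.4494 = 4.899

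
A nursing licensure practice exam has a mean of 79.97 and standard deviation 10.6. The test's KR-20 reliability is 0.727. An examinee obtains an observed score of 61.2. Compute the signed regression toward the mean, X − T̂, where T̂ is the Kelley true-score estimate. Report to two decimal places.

T̂ = 0.727(61.2) + 0.273(79.97) = 44.4924 + 21.83181 = 66.3242 → 66.324
X − T̂ = 61.2 − 66.324 = -5.124 → -5.12

-5.12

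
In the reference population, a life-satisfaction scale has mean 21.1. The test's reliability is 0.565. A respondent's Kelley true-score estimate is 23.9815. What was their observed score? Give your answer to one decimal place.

26.2

T̂ = ρX + (1 − ρ)μ  ⇒  X = (T̂ − (1 − ρ)μ) / ρ
X = (23.9815 − 0.435 × 21.1) / 0.565 = (23.9815 − 9.1785) / 0.565 = 14.8030 / 0.565 = 26.200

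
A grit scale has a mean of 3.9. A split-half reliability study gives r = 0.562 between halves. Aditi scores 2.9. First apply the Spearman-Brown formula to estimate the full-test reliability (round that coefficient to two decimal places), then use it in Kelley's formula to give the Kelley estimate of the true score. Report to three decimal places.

3.180

Spearman-Brown: ρ = 2r/(1 + r) = 2(0.562)/(1 + 0.562) = 1.1240/1.562 = 0.7196 → 0.72
T̂ = 0.72(2.9) + 0.28(3.9) = 2.088 + 1.092 = 3.1800 → 3.180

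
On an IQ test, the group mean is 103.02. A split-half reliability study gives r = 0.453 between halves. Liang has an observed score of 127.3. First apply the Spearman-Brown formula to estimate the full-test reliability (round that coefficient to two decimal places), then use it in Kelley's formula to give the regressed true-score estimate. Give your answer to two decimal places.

Spearman-Brown: ρ = 2r/(1 + r) = 2(0.453)/(1 + 0.453) = 0.9060/1.453 = 0.6235 → 0.62
T̂ = ρX + (1 − ρ)μ
  = 0.62 × 127.3 + 0.38 × 103.02
  = 78.926 + 39.1476
  = 118.074
  ≈ 118.07

118.07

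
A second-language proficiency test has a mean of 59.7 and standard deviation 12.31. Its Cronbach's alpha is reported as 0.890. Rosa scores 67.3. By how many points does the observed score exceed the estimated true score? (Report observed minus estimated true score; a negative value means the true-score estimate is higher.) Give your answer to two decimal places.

T̂ = 0.890(67.3) + 0.110(59.7) = 59.8970 + 6.5670 = 66.4640 → 66.464
X − T̂ = 67.3 − 66.464 = 0.836 → 0.84

0.84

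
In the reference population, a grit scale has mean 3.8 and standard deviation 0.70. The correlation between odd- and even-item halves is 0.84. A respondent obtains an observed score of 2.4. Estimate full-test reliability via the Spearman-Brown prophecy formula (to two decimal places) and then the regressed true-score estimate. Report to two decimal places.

Spearman-Brown: ρ = 2r/(1 + r) = 2(0.84)/(1 + 0.84) = 1.680/1.84 = 0.9130 → 0.91
Kelley's formula gives T̂ = 0.91·2.4 + 0.09·3.8 = 2.184 + 0.342 = 2.526.

2.53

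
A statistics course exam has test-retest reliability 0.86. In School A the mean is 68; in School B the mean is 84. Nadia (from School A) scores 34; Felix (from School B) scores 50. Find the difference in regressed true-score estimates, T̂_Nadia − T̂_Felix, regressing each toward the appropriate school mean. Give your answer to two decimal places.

T̂_Nadia = 0.86(34) + 0.14(68) = 38.7600
T̂_Felix = 0.86(50) + 0.14(84) = 54.7600
Difference = 38.7600 − 54.7600 = -16.0000

-16.00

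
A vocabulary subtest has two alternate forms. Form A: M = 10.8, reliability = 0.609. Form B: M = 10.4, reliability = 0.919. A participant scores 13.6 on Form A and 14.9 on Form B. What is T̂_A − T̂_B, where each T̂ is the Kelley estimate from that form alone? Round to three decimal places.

-2.030

T̂_A = 0.609(13.6) + 0.391(10.8) = 12.50520
T̂_B = 0.919(14.9) + 0.081(10.4) = 14.53550
T̂_A − T̂_B = -2.03030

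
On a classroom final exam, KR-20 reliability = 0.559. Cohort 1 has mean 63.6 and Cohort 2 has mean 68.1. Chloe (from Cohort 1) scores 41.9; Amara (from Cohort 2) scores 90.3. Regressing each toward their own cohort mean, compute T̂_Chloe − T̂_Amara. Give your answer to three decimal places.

T̂_Chloe = 0.559(41.9) + 0.441(63.6) = 51.46970
T̂_Amara = 0.559(90.3) + 0.441(68.1) = 80.50980
Difference = 51.46970 − 80.50980 = -29.04010

-29.040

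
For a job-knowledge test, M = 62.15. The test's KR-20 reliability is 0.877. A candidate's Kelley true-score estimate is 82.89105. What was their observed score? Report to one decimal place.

85.8

T̂ = ρX + (1 − ρ)μ  ⇒  X = (T̂ − (1 − ρ)μ) / ρ
X = (82.89105 − 0.123 × 62.15) / 0.877 = (82.89105 − 7.64445) / 0.877 = 75.24660 / 0.877 = 85.800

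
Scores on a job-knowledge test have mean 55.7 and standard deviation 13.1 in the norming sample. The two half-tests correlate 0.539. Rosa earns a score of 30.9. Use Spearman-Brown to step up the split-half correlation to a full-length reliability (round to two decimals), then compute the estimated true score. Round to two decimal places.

38.34

Spearman-Brown: ρ = 2r/(1 + r) = 2(0.539)/(1 + 0.539) = 1.0780/1.539 = 0.7005 → 0.70
Weight the observed score by reliability and the mean by (1 − reliability): T̂ = 0.70·30.9 + 0.30·55.7 = 21.630 + 16.710 = 38.340.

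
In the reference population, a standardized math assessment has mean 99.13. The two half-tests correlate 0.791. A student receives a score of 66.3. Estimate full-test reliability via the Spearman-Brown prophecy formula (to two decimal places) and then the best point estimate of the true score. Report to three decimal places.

Spearman-Brown: ρ = 2r/(1 + r) = 2(0.791)/(1 + 0.791) = 1.5820/1.791 = 0.8833 → 0.88
Weight the observed score by reliability and the mean by (1 − reliability): T̂ = 0.88·66.3 + 0.12·99.13 = 58.344 + 11.8956 = 70.2396.

70.240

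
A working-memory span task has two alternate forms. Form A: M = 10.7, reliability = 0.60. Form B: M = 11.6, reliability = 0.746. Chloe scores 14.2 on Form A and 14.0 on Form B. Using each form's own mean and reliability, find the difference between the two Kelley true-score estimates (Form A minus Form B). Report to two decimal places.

T̂_A = 0.60(14.2) + 0.40(10.7) = 12.8000
T̂_B = 0.746(14.0) + 0.254(11.6) = 13.3904
T̂_A − T̂_B = -0.5904

-0.59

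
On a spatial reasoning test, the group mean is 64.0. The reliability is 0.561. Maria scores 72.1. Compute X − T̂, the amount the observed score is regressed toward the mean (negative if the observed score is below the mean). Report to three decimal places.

3.556

T̂ = ρX + (1 − ρ)μ
  = 0.561 × 72.1 + 0.439 × 64.0
  = 40.4481 + 28.0960
  = 68.54410
  ≈ 68.5441
X − T̂ = 72.1 − 68.5441 = 3.5559 → 3.556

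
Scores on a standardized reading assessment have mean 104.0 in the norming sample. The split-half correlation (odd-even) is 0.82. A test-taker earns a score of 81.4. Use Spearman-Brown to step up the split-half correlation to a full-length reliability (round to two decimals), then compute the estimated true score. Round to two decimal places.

Spearman-Brown: ρ = 2r/(1 + r) = 2(0.82)/(1 + 0.82) = 1.640/1.82 = 0.9011 → 0.90
T̂ = ρX + (1 − ρ)μ
  = 0.90 × 81.4 + 0.10 × 104.0
  = 73.260 + 10.400
  = 83.660
  ≈ 83.66

83.66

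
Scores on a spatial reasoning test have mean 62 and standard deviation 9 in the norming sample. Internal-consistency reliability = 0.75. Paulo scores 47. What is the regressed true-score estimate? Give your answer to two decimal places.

T̂ = 0.75(47) + 0.25(62) = 35.25 + 15.50 = 50.750 → 50.75

50.75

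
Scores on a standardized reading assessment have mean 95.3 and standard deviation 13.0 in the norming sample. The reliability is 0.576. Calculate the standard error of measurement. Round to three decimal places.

SEM = SD · √(1 − ρ) = 13.0 × √0.424 = 13.0 × 0.6512 = 8.4650

8.465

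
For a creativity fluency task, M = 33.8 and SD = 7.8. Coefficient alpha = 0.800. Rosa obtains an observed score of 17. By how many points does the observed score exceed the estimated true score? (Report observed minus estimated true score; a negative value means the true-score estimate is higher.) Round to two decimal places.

-3.36

T̂ = 0.800(17) + 0.200(33.8) = 13.600 + 6.7600 = 20.3600 → 20.360
X − T̂ = 17 − 20.360 = -3.360 → -3.36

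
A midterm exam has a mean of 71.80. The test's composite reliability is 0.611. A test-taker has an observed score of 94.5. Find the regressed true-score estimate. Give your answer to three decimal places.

85.670

T̂ = ρX + (1 − ρ)μ
  = 0.611 × 94.5 + 0.389 × 71.80
  = 57.7395 + 27.93020
  = 85.6697
  ≈ 85.670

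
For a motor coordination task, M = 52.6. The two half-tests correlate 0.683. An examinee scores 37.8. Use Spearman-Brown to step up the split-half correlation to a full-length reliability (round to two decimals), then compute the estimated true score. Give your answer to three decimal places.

40.612

Spearman-Brown: ρ = 2r/(1 + r) = 2(0.683)/(1 + 0.683) = 1.3660/1.683 = 0.8116 → 0.81
T̂ = ρX + (1 − ρ)μ
  = 0.81 × 37.8 + 0.19 × 52.6
  = 30.618 + 9.994
  = 40.6120
  ≈ 40.612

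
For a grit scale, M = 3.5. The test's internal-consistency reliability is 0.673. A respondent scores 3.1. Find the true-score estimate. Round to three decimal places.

3.231

Regress the observed score toward the mean by the unreliability: T̂ = 0.673·3.1 + 0.327·3.5 = 2.0863 + 1.1445 = 3.2308.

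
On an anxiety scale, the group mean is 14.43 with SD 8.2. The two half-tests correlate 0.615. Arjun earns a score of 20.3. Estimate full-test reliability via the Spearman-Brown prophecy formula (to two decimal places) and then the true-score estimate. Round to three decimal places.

18.891

Spearman-Brown: ρ = 2r/(1 + r) = 2(0.615)/(1 + 0.615) = 1.2300/1.615 = 0.7616 → 0.76
T̂ = 0.76(20.3) + 0.24(14.43) = 15.428 + 3.4632 = 18.8912 → 18.891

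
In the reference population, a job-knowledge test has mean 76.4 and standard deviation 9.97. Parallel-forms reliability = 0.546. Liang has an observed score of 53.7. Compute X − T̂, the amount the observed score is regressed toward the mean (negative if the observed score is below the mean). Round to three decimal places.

-10.306

Kelley's formula gives T̂ = 0.546·53.7 + 0.454·76.4 = 29.3202 + 34.6856 = 64.00580.
X − T̂ = 53.7 − 64.0058 = -10.3058 → -10.306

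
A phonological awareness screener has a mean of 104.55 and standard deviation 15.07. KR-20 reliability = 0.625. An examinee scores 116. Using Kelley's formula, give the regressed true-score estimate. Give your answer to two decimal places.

T̂ = ρX + (1 − ρ)μ
  = 0.625 × 116 + 0.375 × 104.55
  = 72.500 + 39.20625
  = 111.706
  ≈ 111.71

111.71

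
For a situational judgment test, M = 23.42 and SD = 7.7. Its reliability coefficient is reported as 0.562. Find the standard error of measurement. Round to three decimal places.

SEM = SD · √(1 − ρ) = 7.7 × √0.438 = 7.7 × 0.6618 = 5.0960

5.096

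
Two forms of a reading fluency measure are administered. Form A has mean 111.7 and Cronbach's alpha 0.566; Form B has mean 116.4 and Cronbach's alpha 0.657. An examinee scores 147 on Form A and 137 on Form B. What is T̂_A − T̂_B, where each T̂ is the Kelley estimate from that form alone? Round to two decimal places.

T̂_A = 0.566(147) + 0.434(111.7) = 131.6798
T̂_B = 0.657(137) + 0.343(116.4) = 129.9342
T̂_A − T̂_B = 1.7456

1.75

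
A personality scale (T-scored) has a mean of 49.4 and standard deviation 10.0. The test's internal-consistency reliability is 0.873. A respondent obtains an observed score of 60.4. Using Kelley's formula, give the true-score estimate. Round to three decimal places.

T̂ = ρX + (1 − ρ)μ
  = 0.873 × 60.4 + 0.127 × 49.4
  = 52.7292 + 6.2738
  = 59.0030
  ≈ 59.003

59.003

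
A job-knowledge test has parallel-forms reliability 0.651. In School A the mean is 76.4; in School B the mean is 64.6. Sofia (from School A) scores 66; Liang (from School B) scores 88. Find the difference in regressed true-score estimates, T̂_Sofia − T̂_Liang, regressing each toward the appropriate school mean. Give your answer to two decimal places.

T̂_Sofia = 0.651(66) + 0.349(76.4) = 69.6296
T̂_Liang = 0.651(88) + 0.349(64.6) = 79.8334
Difference = 69.6296 − 79.8334 = -10.2038

-10.20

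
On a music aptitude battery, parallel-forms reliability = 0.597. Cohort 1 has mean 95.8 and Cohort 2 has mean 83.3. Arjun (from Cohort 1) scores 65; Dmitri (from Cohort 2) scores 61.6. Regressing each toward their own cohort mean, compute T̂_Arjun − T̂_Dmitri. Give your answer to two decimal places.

7.07

T̂_Arjun = 0.597(65) + 0.403(95.8) = 77.4124
T̂_Dmitri = 0.597(61.6) + 0.403(83.3) = 70.3451
Difference = 77.4124 − 70.3451 = 7.0673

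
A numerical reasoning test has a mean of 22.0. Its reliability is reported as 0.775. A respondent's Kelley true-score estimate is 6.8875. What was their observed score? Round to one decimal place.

T̂ = ρX + (1 − ρ)μ  ⇒  X = (T̂ − (1 − ρ)μ) / ρ
X = (6.8875 − 0.225 × 22.0) / 0.775 = (6.8875 − 4.9500) / 0.775 = 1.9375 / 0.775 = 2.500

2.5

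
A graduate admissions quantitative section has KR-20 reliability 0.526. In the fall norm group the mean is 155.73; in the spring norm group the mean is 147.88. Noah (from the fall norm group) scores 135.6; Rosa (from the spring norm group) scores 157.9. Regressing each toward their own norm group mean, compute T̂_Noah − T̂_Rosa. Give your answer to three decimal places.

T̂_Noah = 0.526(135.6) + 0.474(155.73) = 145.14162
T̂_Rosa = 0.526(157.9) + 0.474(147.88) = 153.15052
Difference = 145.14162 − 153.15052 = -8.00890

-8.009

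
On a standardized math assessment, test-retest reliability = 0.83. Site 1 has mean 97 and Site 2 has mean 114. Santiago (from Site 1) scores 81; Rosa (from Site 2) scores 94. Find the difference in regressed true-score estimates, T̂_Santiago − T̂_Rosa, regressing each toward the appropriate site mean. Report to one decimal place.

-13.7

T̂_Santiago = 0.83(81) + 0.17(97) = 83.720
T̂_Rosa = 0.83(94) + 0.17(114) = 97.400
Difference = 83.720 − 97.400 = -13.680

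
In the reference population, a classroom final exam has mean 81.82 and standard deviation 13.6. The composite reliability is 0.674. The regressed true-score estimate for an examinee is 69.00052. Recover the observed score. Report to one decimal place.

T̂ = ρX + (1 − ρ)μ  ⇒  X = (T̂ − (1 − ρ)μ) / ρ
X = (69.00052 − 0.326 × 81.82) / 0.674 = (69.00052 − 26.67332) / 0.674 = 42.32720 / 0.674 = 62.800

62.8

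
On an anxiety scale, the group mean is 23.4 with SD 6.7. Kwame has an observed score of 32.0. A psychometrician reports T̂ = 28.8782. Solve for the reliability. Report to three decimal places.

0.637

T̂ = ρX + (1 − ρ)μ  ⇒  T̂ − μ = ρ(X − μ)
ρ = (T̂ − μ)/(X − μ) = (28.8782 − 23.4) / (32.0 − 23.4) = 5.4782 / 8.6 = 0.63700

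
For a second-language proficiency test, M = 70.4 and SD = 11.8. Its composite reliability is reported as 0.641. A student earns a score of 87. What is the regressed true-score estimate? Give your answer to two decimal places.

81.04

T̂ = ρX + (1 − ρ)μ
  = 0.641 × 87 + 0.359 × 70.4
  = 55.767 + 25.2736
  = 81.041
  ≈ 81.04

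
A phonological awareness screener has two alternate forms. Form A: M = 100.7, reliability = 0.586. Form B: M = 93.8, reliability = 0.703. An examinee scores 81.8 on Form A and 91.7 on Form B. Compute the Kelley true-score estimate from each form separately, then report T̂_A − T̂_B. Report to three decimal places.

T̂_A = 0.586(81.8) + 0.414(100.7) = 89.62460
T̂_B = 0.703(91.7) + 0.297(93.8) = 92.32370
T̂_A − T̂_B = -2.69910

-2.699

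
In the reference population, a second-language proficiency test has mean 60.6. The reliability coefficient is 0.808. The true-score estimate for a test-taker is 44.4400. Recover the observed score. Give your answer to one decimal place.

40.6

T̂ = ρX + (1 − ρ)μ  ⇒  X = (T̂ − (1 − ρ)μ) / ρ
X = (44.4400 − 0.192 × 60.6) / 0.808 = (44.4400 − 11.6352) / 0.808 = 32.8048 / 0.808 = 40.600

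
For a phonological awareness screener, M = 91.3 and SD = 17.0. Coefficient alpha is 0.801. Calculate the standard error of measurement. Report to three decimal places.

SEM = SD · √(1 − ρ) = 17.0 × √0.199 = 17.0 × 0.4461 = 7.5836

7.584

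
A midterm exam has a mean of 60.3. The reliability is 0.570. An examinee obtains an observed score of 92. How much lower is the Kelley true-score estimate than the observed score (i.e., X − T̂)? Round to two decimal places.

T̂ = ρX + (1 − ρ)μ
  = 0.570 × 92 + 0.430 × 60.3
  = 52.440 + 25.9290
  = 78.3690
  ≈ 78.369
X − T̂ = 92 − 78.369 = 13.631 → 13.63

13.63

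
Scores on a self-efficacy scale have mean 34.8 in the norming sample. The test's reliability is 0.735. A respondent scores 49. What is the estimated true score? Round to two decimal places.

T̂ = ρX + (1 − ρ)μ
  = 0.735 × 49 + 0.265 × 34.8
  = 36.015 + 9.2220
  = 45.237
  ≈ 45.24

45.24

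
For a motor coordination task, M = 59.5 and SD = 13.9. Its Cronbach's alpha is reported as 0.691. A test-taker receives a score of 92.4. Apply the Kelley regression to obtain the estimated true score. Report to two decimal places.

T̂ = 0.691(92.4) + 0.309(59.5) = 63.8484 + 18.3855 = 82.234 → 82.23

82.23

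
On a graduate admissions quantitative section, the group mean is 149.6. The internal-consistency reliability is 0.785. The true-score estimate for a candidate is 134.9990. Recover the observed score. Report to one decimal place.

131.0

T̂ = ρX + (1 − ρ)μ  ⇒  X = (T̂ − (1 − ρ)μ) / ρ
X = (134.9990 − 0.215 × 149.6) / 0.785 = (134.9990 − 32.1640) / 0.785 = 102.8350 / 0.785 = 131.000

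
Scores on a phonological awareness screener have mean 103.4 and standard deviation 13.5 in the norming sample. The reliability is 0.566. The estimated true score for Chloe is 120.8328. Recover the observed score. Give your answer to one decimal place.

T̂ = ρX + (1 − ρ)μ  ⇒  X = (T̂ − (1 − ρ)μ) / ρ
X = (120.8328 − 0.434 × 103.4) / 0.566 = (120.8328 − 44.8756) / 0.566 = 75.9572 / 0.566 = 134.200

134.2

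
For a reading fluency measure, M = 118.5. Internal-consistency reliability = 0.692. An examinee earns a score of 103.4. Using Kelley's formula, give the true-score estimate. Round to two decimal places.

108.05

Regress the observed score toward the mean by the unreliability: T̂ = 0.692·103.4 + 0.308·118.5 = 71.5528 + 36.4980 = 108.051.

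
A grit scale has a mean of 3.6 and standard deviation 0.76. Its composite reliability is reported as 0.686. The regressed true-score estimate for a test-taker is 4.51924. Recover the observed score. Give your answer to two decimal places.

T̂ = ρX + (1 − ρ)μ  ⇒  X = (T̂ − (1 − ρ)μ) / ρ
X = (4.51924 − 0.314 × 3.6) / 0.686 = (4.51924 − 1.1304) / 0.686 = 3.38884 / 0.686 = 4.9400

4.94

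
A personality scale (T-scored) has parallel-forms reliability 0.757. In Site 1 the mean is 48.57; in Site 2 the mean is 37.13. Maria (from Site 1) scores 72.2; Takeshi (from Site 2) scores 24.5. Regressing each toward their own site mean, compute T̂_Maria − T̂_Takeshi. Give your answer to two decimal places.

38.89

T̂_Maria = 0.757(72.2) + 0.243(48.57) = 66.4579
T̂_Takeshi = 0.757(24.5) + 0.243(37.13) = 27.5691
Difference = 66.4579 − 27.5691 = 38.8888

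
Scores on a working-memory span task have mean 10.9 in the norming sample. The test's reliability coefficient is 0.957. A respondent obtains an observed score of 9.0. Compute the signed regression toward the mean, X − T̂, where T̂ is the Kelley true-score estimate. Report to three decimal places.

T̂ = ρX + (1 − ρ)μ
  = 0.957 × 9.0 + 0.043 × 10.9
  = 8.6130 + 0.4687
  = 9.08170
  ≈ 9.0817
X − T̂ = 9.0 − 9.0817 = -0.0817 → -0.082

-0.082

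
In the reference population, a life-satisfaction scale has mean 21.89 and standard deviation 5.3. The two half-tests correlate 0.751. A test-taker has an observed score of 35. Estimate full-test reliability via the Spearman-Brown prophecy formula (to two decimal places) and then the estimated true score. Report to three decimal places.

33.165

Spearman-Brown: ρ = 2r/(1 + r) = 2(0.751)/(1 + 0.751) = 1.5020/1.751 = 0.8578 → 0.86
T̂ = 0.86(35) + 0.14(21.89) = 30.10 + 3.0646 = 33.1646 → 33.165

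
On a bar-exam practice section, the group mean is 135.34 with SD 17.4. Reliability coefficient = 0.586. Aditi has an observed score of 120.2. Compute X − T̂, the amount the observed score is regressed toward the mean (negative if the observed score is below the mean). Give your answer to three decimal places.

-6.268

T̂ = ρX + (1 − ρ)μ
  = 0.586 × 120.2 + 0.414 × 135.34
  = 70.4372 + 56.03076
  = 126.46796
  ≈ 126.4680
X − T̂ = 120.2 − 126.4680 = -6.2680 → -6.268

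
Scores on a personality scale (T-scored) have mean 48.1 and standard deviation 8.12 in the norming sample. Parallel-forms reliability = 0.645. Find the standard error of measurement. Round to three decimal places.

4.838

SEM = SD · √(1 − ρ) = 8.12 × √0.355 = 8.12 × 0.5958 = 4.8380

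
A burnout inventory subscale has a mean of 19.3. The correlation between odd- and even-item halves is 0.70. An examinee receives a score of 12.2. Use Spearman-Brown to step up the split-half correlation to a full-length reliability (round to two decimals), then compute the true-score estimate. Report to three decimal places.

13.478

Spearman-Brown: ρ = 2r/(1 + r) = 2(0.70)/(1 + 0.70) = 1.400/1.70 = 0.8235 → 0.82
T̂ = 0.82(12.2) + 0.18(19.3) = 10.004 + 3.474 = 13.4780 → 13.478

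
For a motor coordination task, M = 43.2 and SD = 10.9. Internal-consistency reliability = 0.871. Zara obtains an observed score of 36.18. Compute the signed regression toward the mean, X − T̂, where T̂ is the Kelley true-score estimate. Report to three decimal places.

Weight the observed score by reliability and the mean by (1 − reliability): T̂ = 0.871·36.18 + 0.129·43.2 = 31.51278 + 5.5728 = 37.08558.
X − T̂ = 36.18 − 37.0856 = -0.9056 → -0.906

-0.906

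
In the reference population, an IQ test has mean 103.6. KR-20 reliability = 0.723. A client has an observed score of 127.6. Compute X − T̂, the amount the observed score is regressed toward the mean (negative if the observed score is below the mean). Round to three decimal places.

T̂ = ρX + (1 − ρ)μ
  = 0.723 × 127.6 + 0.277 × 103.6
  = 92.2548 + 28.6972
  = 120.95200
  ≈ 120.9520
X − T̂ = 127.6 − 120.9520 = 6.6480 → 6.648

6.648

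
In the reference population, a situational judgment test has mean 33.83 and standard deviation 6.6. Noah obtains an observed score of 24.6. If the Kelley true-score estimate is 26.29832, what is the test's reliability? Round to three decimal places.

T̂ = ρX + (1 − ρ)μ  ⇒  T̂ − μ = ρ(X − μ)
ρ = (T̂ − μ)/(X − μ) = (26.29832 − 33.83) / (24.6 − 33.83) = -7.53168 / -9.23 = 0.81600

0.816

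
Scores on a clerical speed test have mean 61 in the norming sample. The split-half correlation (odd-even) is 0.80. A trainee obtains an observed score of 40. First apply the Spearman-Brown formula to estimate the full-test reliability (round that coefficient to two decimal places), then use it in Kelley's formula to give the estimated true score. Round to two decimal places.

42.31

Spearman-Brown: ρ = 2r/(1 + r) = 2(0.80)/(1 + 0.80) = 1.600/1.80 = 0.8889 → 0.89
T̂ = ρX + (1 − ρ)μ
  = 0.89 × 40 + 0.11 × 61
  = 35.60 + 6.71
  = 42.310
  ≈ 42.31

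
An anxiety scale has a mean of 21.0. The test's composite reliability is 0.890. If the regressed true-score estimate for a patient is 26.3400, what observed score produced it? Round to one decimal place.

T̂ = ρX + (1 − ρ)μ  ⇒  X = (T̂ − (1 − ρ)μ) / ρ
X = (26.3400 − 0.110 × 21.0) / 0.890 = (26.3400 − 2.3100) / 0.890 = 24.0300 / 0.890 = 27.000

27.0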